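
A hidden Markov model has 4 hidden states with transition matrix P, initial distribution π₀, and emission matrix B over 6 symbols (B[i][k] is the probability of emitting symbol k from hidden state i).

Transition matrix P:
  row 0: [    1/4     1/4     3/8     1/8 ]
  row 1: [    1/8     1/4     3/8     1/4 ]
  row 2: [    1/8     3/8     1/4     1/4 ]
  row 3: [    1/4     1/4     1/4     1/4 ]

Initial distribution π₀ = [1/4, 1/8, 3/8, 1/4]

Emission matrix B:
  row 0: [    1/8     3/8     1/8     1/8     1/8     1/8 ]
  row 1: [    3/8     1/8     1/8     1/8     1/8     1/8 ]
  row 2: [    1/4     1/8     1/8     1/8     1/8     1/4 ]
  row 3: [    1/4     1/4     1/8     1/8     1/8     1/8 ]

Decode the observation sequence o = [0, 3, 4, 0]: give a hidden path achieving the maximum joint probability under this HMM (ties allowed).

path = [2, 1, 2, 1]

t=0: δ = [3.125e-02, 4.688e-02, 9.375e-02, 6.250e-02]  (obs o_0=0)
t=1: δ = [1.953e-03, 4.395e-03, 2.930e-03, 2.930e-03]  ψ = [3, 2, 2, 2]  (obs o_1=3)
t=2: δ = [9.155e-05, 1.373e-04, 2.060e-04, 1.373e-04]  ψ = [3, 1, 1, 1]  (obs o_2=4)
t=3: δ = [4.292e-06, 2.897e-05, 1.287e-05, 1.287e-05]  ψ = [3, 2, 1, 2]  (obs o_3=0)
backtrack: best end state = 1; path = [2, 1, 2, 1]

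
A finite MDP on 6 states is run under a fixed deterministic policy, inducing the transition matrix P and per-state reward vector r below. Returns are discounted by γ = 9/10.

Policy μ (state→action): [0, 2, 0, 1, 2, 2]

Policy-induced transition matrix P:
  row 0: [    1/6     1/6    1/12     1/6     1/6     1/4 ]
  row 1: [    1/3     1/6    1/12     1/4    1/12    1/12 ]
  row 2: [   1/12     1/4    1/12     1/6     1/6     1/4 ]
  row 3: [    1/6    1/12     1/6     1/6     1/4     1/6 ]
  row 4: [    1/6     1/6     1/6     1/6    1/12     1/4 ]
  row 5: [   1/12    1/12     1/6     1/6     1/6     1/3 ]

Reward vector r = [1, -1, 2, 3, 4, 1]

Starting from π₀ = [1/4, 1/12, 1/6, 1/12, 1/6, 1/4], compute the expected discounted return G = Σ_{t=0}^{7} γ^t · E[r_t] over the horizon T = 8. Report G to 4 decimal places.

G = 9.4721

t=0: π = [0.2500, 0.0833, 0.1667, 0.0833, 0.1667, 0.2500], E[r] = 1.6667, γ^t·E[r] = 1.666667, running G = 1.666667
t=1: π = [0.1458, 0.1528, 0.1250, 0.1736, 0.1528, 0.2500], E[r] = 1.6250, γ^t·E[r] = 1.462500, running G = 3.129167
t=2: π = [0.1609, 0.1418, 0.1314, 0.1794, 0.1557, 0.2309], E[r] = 1.6736, γ^t·E[r] = 1.355625, running G = 4.484792
t=3: π = [0.1601, 0.1434, 0.1305, 0.1785, 0.1568, 0.2307], E[r] = 1.6711, γ^t·E[r] = 1.218234, running G = 5.703026
t=4: π = [0.1605, 0.1434, 0.1305, 0.1786, 0.1565, 0.2304], E[r] = 1.6704, γ^t·E[r] = 1.095950, running G = 6.798976
t=5: π = [0.1605, 0.1435, 0.1305, 0.1786, 0.1566, 0.2304], E[r] = 1.6705, γ^t·E[r] = 0.986392, running G = 7.785368
t=6: π = [0.1605, 0.1435, 0.1305, 0.1786, 0.1566, 0.2304], E[r] = 1.6705, γ^t·E[r] = 0.887748, running G = 8.673116
t=7: π = [0.1605, 0.1435, 0.1305, 0.1786, 0.1566, 0.2304], E[r] = 1.6705, γ^t·E[r] = 0.798974, running G = 9.472090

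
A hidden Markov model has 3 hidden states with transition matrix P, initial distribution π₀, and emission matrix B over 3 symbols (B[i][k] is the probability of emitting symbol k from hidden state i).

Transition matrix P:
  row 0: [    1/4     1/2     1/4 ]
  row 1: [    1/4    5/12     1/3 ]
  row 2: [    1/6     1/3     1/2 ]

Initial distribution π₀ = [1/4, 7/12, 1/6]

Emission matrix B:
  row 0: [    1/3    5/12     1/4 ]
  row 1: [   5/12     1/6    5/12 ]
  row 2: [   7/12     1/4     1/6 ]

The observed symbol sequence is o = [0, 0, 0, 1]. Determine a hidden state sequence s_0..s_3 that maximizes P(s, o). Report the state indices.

t=0: δ = [8.333e-02, 2.431e-01, 9.722e-02]  (obs o_0=0)
t=1: δ = [2.025e-02, 4.220e-02, 4.726e-02]  ψ = [1, 1, 1]  (obs o_1=0)
t=2: δ = [3.516e-03, 7.326e-03, 1.378e-02]  ψ = [1, 1, 2]  (obs o_2=0)
t=3: δ = [9.573e-04, 7.658e-04, 1.723e-03]  ψ = [2, 2, 2]  (obs o_3=1)
backtrack: best end state = 2; path = [1, 2, 2, 2]

path = [1, 2, 2, 2]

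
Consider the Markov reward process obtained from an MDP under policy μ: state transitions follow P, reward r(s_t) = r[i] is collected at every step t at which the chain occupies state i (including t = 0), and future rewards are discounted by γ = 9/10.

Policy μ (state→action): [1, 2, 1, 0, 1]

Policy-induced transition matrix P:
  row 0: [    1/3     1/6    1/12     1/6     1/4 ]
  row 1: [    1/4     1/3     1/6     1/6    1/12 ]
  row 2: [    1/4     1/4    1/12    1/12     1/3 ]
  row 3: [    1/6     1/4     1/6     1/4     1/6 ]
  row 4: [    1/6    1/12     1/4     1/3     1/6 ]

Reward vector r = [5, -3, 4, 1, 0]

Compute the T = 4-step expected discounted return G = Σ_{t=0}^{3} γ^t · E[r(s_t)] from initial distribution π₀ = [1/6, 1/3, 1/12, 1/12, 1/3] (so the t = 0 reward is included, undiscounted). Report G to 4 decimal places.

G = 3.5840

t=0: π = [0.1667, 0.3333, 0.0833, 0.0833, 0.3333], E[r] = 0.2500, γ^t·E[r] = 0.250000, running G = 0.250000
t=1: π = [0.2292, 0.2083, 0.1736, 0.2222, 0.1667], E[r] = 1.4375, γ^t·E[r] = 1.293750, running G = 1.543750
t=2: π = [0.2367, 0.2205, 0.1470, 0.1985, 0.1973], E[r] = 1.3084, γ^t·E[r] = 1.059844, running G = 2.603594
t=3: π = [0.2367, 0.2158, 0.1511, 0.2038, 0.1925], E[r] = 1.3448, γ^t·E[r] = 0.980367, running G = 3.583961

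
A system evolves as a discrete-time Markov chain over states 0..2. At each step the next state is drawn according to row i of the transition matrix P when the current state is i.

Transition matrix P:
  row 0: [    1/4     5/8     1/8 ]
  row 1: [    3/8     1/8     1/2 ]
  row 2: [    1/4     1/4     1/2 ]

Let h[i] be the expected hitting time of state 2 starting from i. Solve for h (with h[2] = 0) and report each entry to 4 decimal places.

h = [3.5556, 2.6667, 0.0000]

First-step conditioning: h[2] = 0; for i ≠ 2, h[i] = 1 + Σ_k P[i][k]·h[k].
  h[0] = 1 + 1/4·h[0] + 5/8·h[1]
  h[1] = 1 + 3/8·h[0] + 1/8·h[1]
Solving the 2×2 linear system over states ≠ 2 gives exactly h = [32/9, 8/3, 0] (h[2] = 0 is the target).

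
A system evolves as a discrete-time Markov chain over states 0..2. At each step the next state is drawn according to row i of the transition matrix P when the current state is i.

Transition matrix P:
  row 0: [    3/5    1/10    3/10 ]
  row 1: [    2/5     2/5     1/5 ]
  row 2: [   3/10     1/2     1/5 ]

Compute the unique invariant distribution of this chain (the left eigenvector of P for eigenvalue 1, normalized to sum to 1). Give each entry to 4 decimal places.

π = [0.4691, 0.2840, 0.2469]

Balance equations π_j = Σ_i π_i·P[i][j]:
  π_0 = 3/5·π_0 + 2/5·π_1 + 3/10·π_2
  π_1 = 1/10·π_0 + 2/5·π_1 + 1/2·π_2
  normalize: π_0 + π_1 + π_2 = 1
Solving the linear system gives exactly π = [38/81, 23/81, 20/81].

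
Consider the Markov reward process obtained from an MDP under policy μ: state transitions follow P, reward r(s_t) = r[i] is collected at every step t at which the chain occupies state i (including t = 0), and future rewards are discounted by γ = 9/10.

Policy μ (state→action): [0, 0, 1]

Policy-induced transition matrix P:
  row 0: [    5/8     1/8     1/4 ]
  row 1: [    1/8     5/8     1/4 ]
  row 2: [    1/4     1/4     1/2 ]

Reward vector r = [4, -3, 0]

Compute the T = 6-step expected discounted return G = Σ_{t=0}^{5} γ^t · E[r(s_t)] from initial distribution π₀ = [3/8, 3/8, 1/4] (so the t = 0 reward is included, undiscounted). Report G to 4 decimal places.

G = 1.6156

t=0: π = [0.3750, 0.3750, 0.2500], E[r] = 0.3750, γ^t·E[r] = 0.375000, running G = 0.375000
t=1: π = [0.3438, 0.3438, 0.3125], E[r] = 0.3438, γ^t·E[r] = 0.309375, running G = 0.684375
t=2: π = [0.3359, 0.3359, 0.3281], E[r] = 0.3359, γ^t·E[r] = 0.272109, running G = 0.956484
t=3: π = [0.3340, 0.3340, 0.3320], E[r] = 0.3340, γ^t·E[r] = 0.243475, running G = 1.199959
t=4: π = [0.3335, 0.3335, 0.3330], E[r] = 0.3335, γ^t·E[r] = 0.218807, running G = 1.418766
t=5: π = [0.3334, 0.3334, 0.3333], E[r] = 0.3334, γ^t·E[r] = 0.196854, running G = 1.615620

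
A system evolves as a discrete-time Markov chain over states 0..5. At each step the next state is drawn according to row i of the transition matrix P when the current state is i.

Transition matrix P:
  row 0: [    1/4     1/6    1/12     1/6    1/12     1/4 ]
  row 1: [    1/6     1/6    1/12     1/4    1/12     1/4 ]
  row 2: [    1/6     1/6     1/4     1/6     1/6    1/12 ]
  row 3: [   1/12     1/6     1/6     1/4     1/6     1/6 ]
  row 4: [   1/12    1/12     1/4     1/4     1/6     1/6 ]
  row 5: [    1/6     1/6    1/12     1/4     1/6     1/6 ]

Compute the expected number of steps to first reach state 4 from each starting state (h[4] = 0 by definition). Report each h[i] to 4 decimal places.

First-step conditioning: h[4] = 0; for i ≠ 4, h[i] = 1 + Σ_k P[i][k]·h[k].
  h[0] = 1 + 1/4·h[0] + 1/6·h[1] + 1/12·h[2] + 1/6·h[3] + 1/4·h[5]
  h[1] = 1 + 1/6·h[0] + 1/6·h[1] + 1/12·h[2] + 1/4·h[3] + 1/4·h[5]
  h[2] = 1 + 1/6·h[0] + 1/6·h[1] + 1/4·h[2] + 1/6·h[3] + 1/12·h[5]
  h[3] = 1 + 1/12·h[0] + 1/6·h[1] + 1/6·h[2] + 1/4·h[3] + 1/6·h[5]
  h[5] = 1 + 1/6·h[0] + 1/6·h[1] + 1/12·h[2] + 1/4·h[3] + 1/6·h[5]
Solving the 5×5 linear system over states ≠ 4 gives exactly h = [103824/13253, 103038/13253, 95184/13253, 94392/13253, 0, 95112/13253] (h[4] = 0 is the target).

h = [7.8340, 7.7747, 7.1821, 7.1223, 0.0000, 7.1766]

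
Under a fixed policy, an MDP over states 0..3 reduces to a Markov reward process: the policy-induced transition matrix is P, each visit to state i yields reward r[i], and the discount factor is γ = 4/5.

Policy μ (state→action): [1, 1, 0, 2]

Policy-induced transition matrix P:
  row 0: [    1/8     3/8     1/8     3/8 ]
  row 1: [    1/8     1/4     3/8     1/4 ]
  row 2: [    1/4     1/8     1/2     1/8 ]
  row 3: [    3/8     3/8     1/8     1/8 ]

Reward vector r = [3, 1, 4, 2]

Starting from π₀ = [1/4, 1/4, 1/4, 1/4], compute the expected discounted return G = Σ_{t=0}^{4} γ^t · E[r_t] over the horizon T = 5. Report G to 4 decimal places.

t=0: π = [0.2500, 0.2500, 0.2500, 0.2500], E[r] = 2.5000, γ^t·E[r] = 2.500000, running G = 2.500000
t=1: π = [0.2188, 0.2813, 0.2813, 0.2188], E[r] = 2.5000, γ^t·E[r] = 2.000000, running G = 4.500000
t=2: π = [0.2148, 0.2695, 0.3008, 0.2148], E[r] = 2.5469, γ^t·E[r] = 1.630000, running G = 6.130000
t=3: π = [0.2163, 0.2661, 0.3052, 0.2124], E[r] = 2.5605, γ^t·E[r] = 1.311000, running G = 7.441000
t=4: π = [0.2162, 0.2654, 0.3060, 0.2123], E[r] = 2.5627, γ^t·E[r] = 1.049700, running G = 8.490700

G = 8.4907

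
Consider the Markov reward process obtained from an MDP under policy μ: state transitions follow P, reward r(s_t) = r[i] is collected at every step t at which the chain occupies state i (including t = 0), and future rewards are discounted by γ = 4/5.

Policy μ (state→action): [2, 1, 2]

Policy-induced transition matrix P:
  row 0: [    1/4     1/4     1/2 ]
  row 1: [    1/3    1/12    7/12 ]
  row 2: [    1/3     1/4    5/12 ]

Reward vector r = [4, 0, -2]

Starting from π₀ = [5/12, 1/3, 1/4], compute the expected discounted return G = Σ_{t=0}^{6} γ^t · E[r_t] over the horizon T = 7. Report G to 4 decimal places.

G = 1.9086

t=0: π = [0.4167, 0.3333, 0.2500], E[r] = 1.1667, γ^t·E[r] = 1.166667, running G = 1.166667
t=1: π = [0.2986, 0.1944, 0.5069], E[r] = 0.1806, γ^t·E[r] = 0.144444, running G = 1.311111
t=2: π = [0.3084, 0.2176, 0.4740], E[r] = 0.2859, γ^t·E[r] = 0.182963, running G = 1.494074
t=3: π = [0.3076, 0.2137, 0.4786], E[r] = 0.2732, γ^t·E[r] = 0.139901, running G = 1.633975
t=4: π = [0.3077, 0.2144, 0.4779], E[r] = 0.2749, γ^t·E[r] = 0.112616, running G = 1.746591
t=5: π = [0.3077, 0.2143, 0.4780], E[r] = 0.2747, γ^t·E[r] = 0.090011, running G = 1.836602
t=6: π = [0.3077, 0.2143, 0.4780], E[r] = 0.2747, γ^t·E[r] = 0.072019, running G = 1.908621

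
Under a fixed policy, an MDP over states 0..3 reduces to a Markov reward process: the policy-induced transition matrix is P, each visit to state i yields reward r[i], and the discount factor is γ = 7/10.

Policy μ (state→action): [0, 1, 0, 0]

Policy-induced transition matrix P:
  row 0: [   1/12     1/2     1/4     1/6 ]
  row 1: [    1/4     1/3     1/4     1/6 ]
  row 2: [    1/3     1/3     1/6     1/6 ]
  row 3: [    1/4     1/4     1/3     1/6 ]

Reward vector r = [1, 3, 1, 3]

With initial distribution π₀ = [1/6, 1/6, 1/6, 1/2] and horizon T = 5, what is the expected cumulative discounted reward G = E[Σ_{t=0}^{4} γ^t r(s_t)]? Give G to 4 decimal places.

t=0: π = [0.1667, 0.1667, 0.1667, 0.5000], E[r] = 2.3333, γ^t·E[r] = 2.333333, running G = 2.333333
t=1: π = [0.2361, 0.3194, 0.2778, 0.1667], E[r] = 1.9722, γ^t·E[r] = 1.380556, running G = 3.713889
t=2: π = [0.2338, 0.3588, 0.2407, 0.1667], E[r] = 2.0509, γ^t·E[r] = 1.004954, running G = 4.718843
t=3: π = [0.2311, 0.3584, 0.2438, 0.1667], E[r] = 2.0502, γ^t·E[r] = 0.703203, running G = 5.422046
t=4: π = [0.2318, 0.3580, 0.2436, 0.1667], E[r] = 2.0493, γ^t·E[r] = 0.492026, running G = 5.914071

G = 5.9141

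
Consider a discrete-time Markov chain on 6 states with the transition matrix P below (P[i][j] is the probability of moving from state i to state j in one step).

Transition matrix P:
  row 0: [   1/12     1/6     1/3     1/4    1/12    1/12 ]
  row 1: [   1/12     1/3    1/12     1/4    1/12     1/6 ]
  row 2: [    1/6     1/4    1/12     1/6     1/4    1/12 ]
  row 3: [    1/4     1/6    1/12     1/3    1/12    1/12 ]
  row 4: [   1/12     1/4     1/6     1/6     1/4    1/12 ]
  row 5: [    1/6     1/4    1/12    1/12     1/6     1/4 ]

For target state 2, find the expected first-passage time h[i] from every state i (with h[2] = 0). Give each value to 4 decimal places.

h = [5.9486, 7.9111, 0.0000, 7.5709, 7.1723, 7.7273]

First-step conditioning: h[2] = 0; for i ≠ 2, h[i] = 1 + Σ_k P[i][k]·h[k].
  h[0] = 1 + 1/12·h[0] + 1/6·h[1] + 1/4·h[3] + 1/12·h[4] + 1/12·h[5]
  h[1] = 1 + 1/12·h[0] + 1/3·h[1] + 1/4·h[3] + 1/12·h[4] + 1/6·h[5]
  h[3] = 1 + 1/4·h[0] + 1/6·h[1] + 1/3·h[3] + 1/12·h[4] + 1/12·h[5]
  h[4] = 1 + 1/12·h[0] + 1/4·h[1] + 1/6·h[3] + 1/4·h[4] + 1/12·h[5]
  h[5] = 1 + 1/6·h[0] + 1/4·h[1] + 1/12·h[3] + 1/6·h[4] + 1/4·h[5]
Solving the 5×5 linear system over states ≠ 2 gives exactly h = [65274/10973, 86808/10973, 0, 83076/10973, 78702/10973, 84792/10973] (h[2] = 0 is the target).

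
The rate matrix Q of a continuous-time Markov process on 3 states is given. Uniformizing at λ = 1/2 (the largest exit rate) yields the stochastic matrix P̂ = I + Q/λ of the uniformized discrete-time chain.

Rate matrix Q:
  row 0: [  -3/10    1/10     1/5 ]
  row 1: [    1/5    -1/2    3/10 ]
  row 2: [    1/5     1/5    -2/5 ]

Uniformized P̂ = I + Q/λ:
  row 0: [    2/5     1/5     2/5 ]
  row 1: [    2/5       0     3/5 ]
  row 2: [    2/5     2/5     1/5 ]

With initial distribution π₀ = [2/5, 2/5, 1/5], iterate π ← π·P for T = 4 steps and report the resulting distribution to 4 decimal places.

t=0: π = [0.4000, 0.4000, 0.2000]
t=1: π = [0.4000, 0.1600, 0.4400]
t=2: π = [0.4000, 0.2560, 0.3440]
t=3: π = [0.4000, 0.2176, 0.3824]
t=4: π = [0.4000, 0.2330, 0.3670]

π = [0.4000, 0.2330, 0.3670]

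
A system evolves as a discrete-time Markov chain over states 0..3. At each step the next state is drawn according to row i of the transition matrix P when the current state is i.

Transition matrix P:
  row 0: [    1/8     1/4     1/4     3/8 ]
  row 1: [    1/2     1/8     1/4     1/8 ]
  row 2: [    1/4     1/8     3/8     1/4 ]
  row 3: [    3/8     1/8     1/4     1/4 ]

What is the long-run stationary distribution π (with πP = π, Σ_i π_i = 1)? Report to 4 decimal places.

π = [0.2875, 0.1609, 0.2857, 0.2658]

Balance equations π_j = Σ_i π_i·P[i][j]:
  π_0 = 1/8·π_0 + 1/2·π_1 + 1/4·π_2 + 3/8·π_3
  π_1 = 1/4·π_0 + 1/8·π_1 + 1/8·π_2 + 1/8·π_3
  π_2 = 1/4·π_0 + 1/4·π_1 + 3/8·π_2 + 1/4·π_3
  normalize: π_0 + π_1 + π_2 + π_3 = 1
Solving the linear system gives exactly π = [159/553, 89/553, 2/7, 21/79].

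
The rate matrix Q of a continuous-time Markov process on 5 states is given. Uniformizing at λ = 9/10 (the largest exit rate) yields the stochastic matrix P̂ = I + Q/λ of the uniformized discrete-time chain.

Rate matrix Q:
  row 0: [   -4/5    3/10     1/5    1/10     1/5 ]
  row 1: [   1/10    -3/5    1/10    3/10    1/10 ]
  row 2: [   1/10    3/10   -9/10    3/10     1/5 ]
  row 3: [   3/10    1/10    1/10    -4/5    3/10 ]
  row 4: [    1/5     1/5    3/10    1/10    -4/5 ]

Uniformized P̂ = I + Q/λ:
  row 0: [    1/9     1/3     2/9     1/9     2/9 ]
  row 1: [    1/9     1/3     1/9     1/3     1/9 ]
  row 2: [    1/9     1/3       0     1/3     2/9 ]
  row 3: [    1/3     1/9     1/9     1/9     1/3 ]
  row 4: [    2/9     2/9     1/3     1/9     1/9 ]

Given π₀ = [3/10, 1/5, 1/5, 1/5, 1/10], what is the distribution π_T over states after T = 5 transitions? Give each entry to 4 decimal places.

π = [0.1782, 0.2663, 0.1566, 0.2051, 0.1939]

t=0: π = [0.3000, 0.2000, 0.2000, 0.2000, 0.1000]
t=1: π = [0.1667, 0.2778, 0.1444, 0.2000, 0.2111]
t=2: π = [0.1790, 0.2654, 0.1605, 0.2049, 0.1901]
t=3: π = [0.1778, 0.2667, 0.1554, 0.2058, 0.1944]
t=4: π = [0.1784, 0.2660, 0.1568, 0.2049, 0.1939]
t=5: π = [0.1782, 0.2663, 0.1566, 0.2051, 0.1939]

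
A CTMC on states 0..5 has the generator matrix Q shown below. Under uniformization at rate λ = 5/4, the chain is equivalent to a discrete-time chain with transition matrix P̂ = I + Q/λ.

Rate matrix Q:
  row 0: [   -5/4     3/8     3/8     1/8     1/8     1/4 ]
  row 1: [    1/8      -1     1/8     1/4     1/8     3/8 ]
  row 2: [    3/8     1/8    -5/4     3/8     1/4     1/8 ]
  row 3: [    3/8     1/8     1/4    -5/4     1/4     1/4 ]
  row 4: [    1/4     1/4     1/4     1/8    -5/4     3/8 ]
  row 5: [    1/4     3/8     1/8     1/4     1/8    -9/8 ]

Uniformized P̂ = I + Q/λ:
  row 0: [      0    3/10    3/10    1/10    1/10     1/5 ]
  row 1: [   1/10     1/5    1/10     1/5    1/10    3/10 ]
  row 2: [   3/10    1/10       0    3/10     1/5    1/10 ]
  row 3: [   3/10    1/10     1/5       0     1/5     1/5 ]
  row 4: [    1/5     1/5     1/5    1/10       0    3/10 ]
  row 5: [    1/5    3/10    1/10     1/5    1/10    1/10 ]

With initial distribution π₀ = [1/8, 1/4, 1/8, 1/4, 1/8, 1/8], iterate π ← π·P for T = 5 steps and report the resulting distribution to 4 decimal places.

π = [0.1746, 0.2071, 0.1474, 0.1546, 0.1184, 0.1980]

t=0: π = [0.1250, 0.2500, 0.1250, 0.2500, 0.1250, 0.1250]
t=1: π = [0.1875, 0.1875, 0.1500, 0.1375, 0.1250, 0.2125]
t=2: π = [0.1725, 0.2113, 0.1488, 0.1563, 0.1163, 0.1950]
t=3: π = [0.1749, 0.2063, 0.1469, 0.1548, 0.1189, 0.1984]
t=4: π = [0.1746, 0.2072, 0.1477, 0.1544, 0.1183, 0.1980]
t=5: π = [0.1746, 0.2071, 0.1474, 0.1546, 0.1184, 0.1980]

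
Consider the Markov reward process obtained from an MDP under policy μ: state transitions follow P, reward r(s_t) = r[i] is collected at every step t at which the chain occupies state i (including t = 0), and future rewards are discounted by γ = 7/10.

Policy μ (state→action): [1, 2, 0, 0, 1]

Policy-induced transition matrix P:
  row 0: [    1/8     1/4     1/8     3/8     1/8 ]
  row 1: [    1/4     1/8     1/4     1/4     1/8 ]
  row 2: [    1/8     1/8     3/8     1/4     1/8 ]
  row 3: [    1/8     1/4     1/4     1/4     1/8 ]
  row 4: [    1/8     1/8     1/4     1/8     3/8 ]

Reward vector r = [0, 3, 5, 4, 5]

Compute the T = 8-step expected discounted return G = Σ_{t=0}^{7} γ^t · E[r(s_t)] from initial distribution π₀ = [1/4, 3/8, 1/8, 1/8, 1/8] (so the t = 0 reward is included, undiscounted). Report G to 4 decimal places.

t=0: π = [0.2500, 0.3750, 0.1250, 0.1250, 0.1250], E[r] = 2.8750, γ^t·E[r] = 2.875000, running G = 2.875000
t=1: π = [0.1719, 0.1719, 0.2344, 0.2656, 0.1563], E[r] = 3.5313, γ^t·E[r] = 2.471875, running G = 5.346875
t=2: π = [0.1465, 0.1797, 0.2578, 0.2520, 0.1641], E[r] = 3.6563, γ^t·E[r] = 1.791563, running G = 7.138438
t=3: π = [0.1475, 0.1748, 0.2639, 0.2478, 0.1660], E[r] = 3.6653, γ^t·E[r] = 1.257192, running G = 8.395630
t=4: π = [0.1469, 0.1744, 0.2646, 0.2477, 0.1665], E[r] = 3.6693, γ^t·E[r] = 0.880987, running G = 9.276617
t=5: π = [0.1468, 0.1743, 0.2647, 0.2475, 0.1666], E[r] = 3.6698, γ^t·E[r] = 0.616786, running G = 9.893403
t=6: π = [0.1468, 0.1743, 0.2647, 0.2475, 0.1667], E[r] = 3.6699, γ^t·E[r] = 0.431765, running G = 10.325168
t=7: π = [0.1468, 0.1743, 0.2647, 0.2475, 0.1667], E[r] = 3.6700, γ^t·E[r] = 0.302238, running G = 10.627406

G = 10.6274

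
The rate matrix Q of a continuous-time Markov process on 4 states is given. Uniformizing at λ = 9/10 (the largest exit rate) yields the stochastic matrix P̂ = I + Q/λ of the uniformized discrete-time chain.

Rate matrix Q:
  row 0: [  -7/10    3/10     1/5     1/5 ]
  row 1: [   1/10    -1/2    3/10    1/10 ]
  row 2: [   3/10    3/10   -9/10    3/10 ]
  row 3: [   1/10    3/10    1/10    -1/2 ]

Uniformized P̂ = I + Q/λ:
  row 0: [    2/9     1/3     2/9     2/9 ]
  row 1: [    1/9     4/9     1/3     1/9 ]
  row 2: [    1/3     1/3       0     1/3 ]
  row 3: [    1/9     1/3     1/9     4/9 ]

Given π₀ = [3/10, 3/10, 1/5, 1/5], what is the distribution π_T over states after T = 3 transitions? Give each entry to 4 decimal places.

π = [0.1733, 0.3749, 0.1922, 0.2597]

t=0: π = [0.3000, 0.3000, 0.2000, 0.2000]
t=1: π = [0.1889, 0.3667, 0.1889, 0.2556]
t=2: π = [0.1741, 0.3741, 0.1926, 0.2593]
t=3: π = [0.1733, 0.3749, 0.1922, 0.2597]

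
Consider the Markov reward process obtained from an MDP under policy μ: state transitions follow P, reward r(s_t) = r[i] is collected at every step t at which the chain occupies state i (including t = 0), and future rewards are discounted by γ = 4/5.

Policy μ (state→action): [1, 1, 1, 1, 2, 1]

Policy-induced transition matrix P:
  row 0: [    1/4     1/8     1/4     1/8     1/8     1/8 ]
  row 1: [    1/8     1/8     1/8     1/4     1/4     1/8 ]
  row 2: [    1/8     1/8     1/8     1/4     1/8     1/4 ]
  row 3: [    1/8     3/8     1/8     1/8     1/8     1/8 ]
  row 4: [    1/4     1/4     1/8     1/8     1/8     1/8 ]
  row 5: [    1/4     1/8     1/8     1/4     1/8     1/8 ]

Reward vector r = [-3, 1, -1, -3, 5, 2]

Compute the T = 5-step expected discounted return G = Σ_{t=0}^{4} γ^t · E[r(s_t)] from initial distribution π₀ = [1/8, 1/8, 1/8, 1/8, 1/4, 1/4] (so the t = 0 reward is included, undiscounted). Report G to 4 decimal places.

G = 0.8269

t=0: π = [0.1250, 0.1250, 0.1250, 0.1250, 0.2500, 0.2500], E[r] = 1.0000, γ^t·E[r] = 1.000000, running G = 1.000000
t=1: π = [0.2031, 0.1875, 0.1406, 0.1875, 0.1406, 0.1406], E[r] = -0.1406, γ^t·E[r] = -0.112500, running G = 0.887500
t=2: π = [0.1855, 0.1895, 0.1504, 0.1836, 0.1484, 0.1426], E[r] = -0.0410, γ^t·E[r] = -0.026250, running G = 0.861250
t=3: π = [0.1846, 0.1895, 0.1482, 0.1853, 0.1487, 0.1438], E[r] = -0.0374, γ^t·E[r] = -0.019125, running G = 0.842125
t=4: π = [0.1846, 0.1899, 0.1481, 0.1852, 0.1487, 0.1435], E[r] = -0.0371, γ^t·E[r] = -0.015213, running G = 0.826913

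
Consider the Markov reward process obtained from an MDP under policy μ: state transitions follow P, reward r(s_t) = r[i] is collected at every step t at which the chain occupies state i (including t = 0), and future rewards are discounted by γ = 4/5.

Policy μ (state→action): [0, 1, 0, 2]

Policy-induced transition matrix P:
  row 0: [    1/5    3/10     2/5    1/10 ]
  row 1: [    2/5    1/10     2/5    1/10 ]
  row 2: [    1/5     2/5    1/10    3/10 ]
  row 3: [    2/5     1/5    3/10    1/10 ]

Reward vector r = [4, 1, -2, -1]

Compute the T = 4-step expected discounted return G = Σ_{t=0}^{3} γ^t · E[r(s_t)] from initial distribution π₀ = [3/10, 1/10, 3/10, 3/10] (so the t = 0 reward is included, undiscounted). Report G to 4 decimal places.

G = 1.6910

t=0: π = [0.3000, 0.1000, 0.3000, 0.3000], E[r] = 0.4000, γ^t·E[r] = 0.400000, running G = 0.400000
t=1: π = [0.2800, 0.2800, 0.2800, 0.1600], E[r] = 0.6800, γ^t·E[r] = 0.544000, running G = 0.944000
t=2: π = [0.2880, 0.2560, 0.3000, 0.1560], E[r] = 0.6520, γ^t·E[r] = 0.417280, running G = 1.361280
t=3: π = [0.2824, 0.2632, 0.2944, 0.1600], E[r] = 0.6440, γ^t·E[r] = 0.329728, running G = 1.691008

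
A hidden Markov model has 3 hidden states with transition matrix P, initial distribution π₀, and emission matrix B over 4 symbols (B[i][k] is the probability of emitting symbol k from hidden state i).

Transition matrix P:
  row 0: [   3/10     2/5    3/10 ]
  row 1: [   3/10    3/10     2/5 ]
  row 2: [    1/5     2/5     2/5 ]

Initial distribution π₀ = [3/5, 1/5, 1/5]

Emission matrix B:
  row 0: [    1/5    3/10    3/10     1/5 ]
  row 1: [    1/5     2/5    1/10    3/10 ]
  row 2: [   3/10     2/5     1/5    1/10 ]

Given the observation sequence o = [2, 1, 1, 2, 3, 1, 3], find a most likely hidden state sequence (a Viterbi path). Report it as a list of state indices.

t=0: δ = [1.800e-01, 2.000e-02, 4.000e-02]  (obs o_0=2)
t=1: δ = [1.620e-02, 2.880e-02, 2.160e-02]  ψ = [0, 0, 0]  (obs o_1=1)
t=2: δ = [2.592e-03, 3.456e-03, 4.608e-03]  ψ = [1, 1, 1]  (obs o_2=1)
t=3: δ = [3.110e-04, 1.843e-04, 3.686e-04]  ψ = [1, 2, 2]  (obs o_3=2)
t=4: δ = [1.866e-05, 4.424e-05, 1.475e-05]  ψ = [0, 2, 2]  (obs o_4=3)
t=5: δ = [3.981e-06, 5.308e-06, 7.078e-06]  ψ = [1, 1, 1]  (obs o_5=1)
t=6: δ = [3.185e-07, 8.493e-07, 2.831e-07]  ψ = [1, 2, 2]  (obs o_6=3)
backtrack: best end state = 1; path = [0, 1, 2, 2, 1, 2, 1]

path = [0, 1, 2, 2, 1, 2, 1]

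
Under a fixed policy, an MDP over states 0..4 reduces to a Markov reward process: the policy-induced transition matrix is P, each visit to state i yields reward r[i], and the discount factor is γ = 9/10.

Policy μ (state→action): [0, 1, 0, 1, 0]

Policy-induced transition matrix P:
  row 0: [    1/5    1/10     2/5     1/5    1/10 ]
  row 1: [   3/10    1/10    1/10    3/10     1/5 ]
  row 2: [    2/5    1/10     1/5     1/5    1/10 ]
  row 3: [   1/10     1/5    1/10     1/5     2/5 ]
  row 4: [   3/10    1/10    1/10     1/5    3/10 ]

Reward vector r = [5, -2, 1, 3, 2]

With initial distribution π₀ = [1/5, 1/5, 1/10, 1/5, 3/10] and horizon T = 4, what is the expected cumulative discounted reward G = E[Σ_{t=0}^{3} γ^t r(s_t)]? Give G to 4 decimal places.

G = 7.5008

t=0: π = [0.2000, 0.2000, 0.1000, 0.2000, 0.3000], E[r] = 1.9000, γ^t·E[r] = 1.900000, running G = 1.900000
t=1: π = [0.2500, 0.1200, 0.1700, 0.2200, 0.2400], E[r] = 2.3200, γ^t·E[r] = 2.088000, running G = 3.988000
t=2: π = [0.2480, 0.1220, 0.1920, 0.2120, 0.2260], E[r] = 2.2760, γ^t·E[r] = 1.843560, running G = 5.831560
t=3: π = [0.2520, 0.1212, 0.1936, 0.2122, 0.2210], E[r] = 2.2898, γ^t·E[r] = 1.669264, running G = 7.500824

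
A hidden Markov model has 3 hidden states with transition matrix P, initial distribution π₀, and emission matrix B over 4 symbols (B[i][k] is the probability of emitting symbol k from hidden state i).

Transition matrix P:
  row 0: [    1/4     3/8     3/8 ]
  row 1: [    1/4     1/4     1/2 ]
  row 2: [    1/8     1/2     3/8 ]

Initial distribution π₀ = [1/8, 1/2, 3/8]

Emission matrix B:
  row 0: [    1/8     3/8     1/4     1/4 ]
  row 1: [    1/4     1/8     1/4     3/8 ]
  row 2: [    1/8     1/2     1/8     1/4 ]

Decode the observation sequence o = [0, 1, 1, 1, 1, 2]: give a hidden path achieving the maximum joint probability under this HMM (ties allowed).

path = [1, 2, 2, 2, 2, 1]

t=0: δ = [1.562e-02, 1.250e-01, 4.688e-02]  (obs o_0=0)
t=1: δ = [1.172e-02, 3.906e-03, 3.125e-02]  ψ = [1, 1, 1]  (obs o_1=1)
t=2: δ = [1.465e-03, 1.953e-03, 5.859e-03]  ψ = [2, 2, 2]  (obs o_2=1)
t=3: δ = [2.747e-04, 3.662e-04, 1.099e-03]  ψ = [2, 2, 2]  (obs o_3=1)
t=4: δ = [5.150e-05, 6.866e-05, 2.060e-04]  ψ = [2, 2, 2]  (obs o_4=1)
t=5: δ = [6.437e-06, 2.575e-05, 9.656e-06]  ψ = [2, 2, 2]  (obs o_5=2)
backtrack: best end state = 1; path = [1, 2, 2, 2, 2, 1]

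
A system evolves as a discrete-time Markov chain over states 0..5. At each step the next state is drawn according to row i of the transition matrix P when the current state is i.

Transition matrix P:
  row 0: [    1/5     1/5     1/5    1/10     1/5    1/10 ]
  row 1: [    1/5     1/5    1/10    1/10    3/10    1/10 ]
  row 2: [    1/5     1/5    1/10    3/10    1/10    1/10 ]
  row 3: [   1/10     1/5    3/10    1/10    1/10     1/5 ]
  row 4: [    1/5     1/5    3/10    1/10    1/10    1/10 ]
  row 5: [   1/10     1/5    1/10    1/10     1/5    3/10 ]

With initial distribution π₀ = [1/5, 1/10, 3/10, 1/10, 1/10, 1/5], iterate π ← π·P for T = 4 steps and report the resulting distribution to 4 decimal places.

t=0: π = [0.2000, 0.1000, 0.3000, 0.1000, 0.1000, 0.2000]
t=1: π = [0.1700, 0.2000, 0.1600, 0.1600, 0.1600, 0.1500]
t=2: π = [0.1690, 0.2000, 0.1810, 0.1320, 0.1720, 0.1460]
t=3: π = [0.1722, 0.2000, 0.1777, 0.1362, 0.1715, 0.1424]
t=4: π = [0.1721, 0.2000, 0.1788, 0.1355, 0.1715, 0.1421]

π = [0.1721, 0.2000, 0.1788, 0.1355, 0.1715, 0.1421]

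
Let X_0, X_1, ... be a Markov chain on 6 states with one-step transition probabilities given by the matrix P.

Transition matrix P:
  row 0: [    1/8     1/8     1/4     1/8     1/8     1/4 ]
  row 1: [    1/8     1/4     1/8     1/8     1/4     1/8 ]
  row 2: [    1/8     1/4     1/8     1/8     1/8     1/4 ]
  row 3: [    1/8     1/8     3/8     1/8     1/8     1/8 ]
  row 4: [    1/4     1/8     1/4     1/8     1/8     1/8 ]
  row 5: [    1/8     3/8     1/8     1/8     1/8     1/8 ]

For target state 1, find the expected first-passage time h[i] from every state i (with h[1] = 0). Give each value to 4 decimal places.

h = [4.9894, 0.0000, 4.4350, 5.0510, 5.1203, 3.9423]

First-step conditioning: h[1] = 0; for i ≠ 1, h[i] = 1 + Σ_k P[i][k]·h[k].
  h[0] = 1 + 1/8·h[0] + 1/4·h[2] + 1/8·h[3] + 1/8·h[4] + 1/4·h[5]
  h[2] = 1 + 1/8·h[0] + 1/8·h[2] + 1/8·h[3] + 1/8·h[4] + 1/4·h[5]
  h[3] = 1 + 1/8·h[0] + 3/8·h[2] + 1/8·h[3] + 1/8·h[4] + 1/8·h[5]
  h[4] = 1 + 1/4·h[0] + 1/4·h[2] + 1/8·h[3] + 1/8·h[4] + 1/8·h[5]
  h[5] = 1 + 1/8·h[0] + 1/8·h[2] + 1/8·h[3] + 1/8·h[4] + 1/8·h[5]
Solving the 5×5 linear system over states ≠ 1 gives exactly h = [5184/1039, 0, 4608/1039, 5248/1039, 5320/1039, 4096/1039] (h[1] = 0 is the target).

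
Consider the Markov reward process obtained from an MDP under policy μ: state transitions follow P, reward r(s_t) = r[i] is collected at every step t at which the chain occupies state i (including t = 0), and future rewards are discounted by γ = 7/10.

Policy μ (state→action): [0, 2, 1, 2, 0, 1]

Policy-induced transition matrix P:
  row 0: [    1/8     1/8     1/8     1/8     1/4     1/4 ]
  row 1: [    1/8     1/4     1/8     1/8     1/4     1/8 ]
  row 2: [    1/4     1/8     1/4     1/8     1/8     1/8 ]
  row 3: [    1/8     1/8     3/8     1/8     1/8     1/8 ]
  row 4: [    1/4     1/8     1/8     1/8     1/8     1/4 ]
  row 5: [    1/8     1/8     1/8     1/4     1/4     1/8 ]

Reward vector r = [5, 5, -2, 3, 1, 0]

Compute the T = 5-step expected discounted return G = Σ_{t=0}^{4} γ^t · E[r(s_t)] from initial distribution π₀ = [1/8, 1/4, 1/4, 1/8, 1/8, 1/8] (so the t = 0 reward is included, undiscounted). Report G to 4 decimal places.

G = 5.1513

t=0: π = [0.1250, 0.2500, 0.2500, 0.1250, 0.1250, 0.1250], E[r] = 1.8750, γ^t·E[r] = 1.875000, running G = 1.875000
t=1: π = [0.1719, 0.1563, 0.1875, 0.1406, 0.1875, 0.1563], E[r] = 1.8750, γ^t·E[r] = 1.312500, running G = 3.187500
t=2: π = [0.1719, 0.1445, 0.1836, 0.1445, 0.1855, 0.1699], E[r] = 1.8340, γ^t·E[r] = 0.898652, running G = 4.086152
t=3: π = [0.1711, 0.1431, 0.1841, 0.1462, 0.1858, 0.1697], E[r] = 1.8274, γ^t·E[r] = 0.626796, running G = 4.712948
t=4: π = [0.1712, 0.1429, 0.1846, 0.1462, 0.1855, 0.1696], E[r] = 1.8256, γ^t·E[r] = 0.438317, running G = 5.151265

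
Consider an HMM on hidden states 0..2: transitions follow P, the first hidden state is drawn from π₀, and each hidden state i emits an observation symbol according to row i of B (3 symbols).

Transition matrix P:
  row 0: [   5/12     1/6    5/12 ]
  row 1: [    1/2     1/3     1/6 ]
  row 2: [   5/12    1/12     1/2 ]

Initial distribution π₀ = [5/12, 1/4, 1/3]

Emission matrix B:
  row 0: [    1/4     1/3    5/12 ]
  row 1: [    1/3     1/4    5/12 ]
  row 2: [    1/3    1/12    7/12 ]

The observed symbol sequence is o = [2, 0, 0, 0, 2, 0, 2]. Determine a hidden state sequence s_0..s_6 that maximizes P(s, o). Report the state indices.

t=0: δ = [1.736e-01, 1.042e-01, 1.944e-01]  (obs o_0=2)
t=1: δ = [2.025e-02, 1.157e-02, 3.241e-02]  ψ = [2, 1, 2]  (obs o_1=0)
t=2: δ = [3.376e-03, 1.286e-03, 5.401e-03]  ψ = [2, 1, 2]  (obs o_2=0)
t=3: δ = [5.626e-04, 1.875e-04, 9.002e-04]  ψ = [2, 0, 2]  (obs o_3=0)
t=4: δ = [1.563e-04, 3.907e-05, 2.626e-04]  ψ = [2, 0, 2]  (obs o_4=2)
t=5: δ = [2.735e-05, 8.683e-06, 4.376e-05]  ψ = [2, 0, 2]  (obs o_5=0)
t=6: δ = [7.597e-06, 1.899e-06, 1.276e-05]  ψ = [2, 0, 2]  (obs o_6=2)
backtrack: best end state = 2; path = [2, 2, 2, 2, 2, 2, 2]

path = [2, 2, 2, 2, 2, 2, 2]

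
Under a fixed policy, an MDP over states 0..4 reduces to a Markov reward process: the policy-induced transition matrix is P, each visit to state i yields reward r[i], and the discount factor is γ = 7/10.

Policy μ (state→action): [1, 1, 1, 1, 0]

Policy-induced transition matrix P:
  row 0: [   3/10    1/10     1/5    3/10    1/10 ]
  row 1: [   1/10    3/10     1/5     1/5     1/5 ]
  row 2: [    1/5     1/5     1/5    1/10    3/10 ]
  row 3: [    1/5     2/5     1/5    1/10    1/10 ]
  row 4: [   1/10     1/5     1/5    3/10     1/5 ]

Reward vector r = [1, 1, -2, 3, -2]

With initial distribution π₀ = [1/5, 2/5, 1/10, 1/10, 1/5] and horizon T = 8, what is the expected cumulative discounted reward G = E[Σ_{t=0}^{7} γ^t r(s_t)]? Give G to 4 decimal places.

G = 0.8579

t=0: π = [0.2000, 0.4000, 0.1000, 0.1000, 0.2000], E[r] = 0.3000, γ^t·E[r] = 0.300000, running G = 0.300000
t=1: π = [0.1600, 0.2400, 0.2000, 0.2200, 0.1800], E[r] = 0.3000, γ^t·E[r] = 0.210000, running G = 0.510000
t=2: π = [0.1740, 0.2520, 0.2000, 0.1920, 0.1820], E[r] = 0.2380, γ^t·E[r] = 0.116620, running G = 0.626620
t=3: π = [0.1740, 0.2462, 0.2000, 0.1964, 0.1834], E[r] = 0.2426, γ^t·E[r] = 0.083212, running G = 0.709832
t=4: π = [0.1744, 0.2465, 0.2000, 0.1961, 0.1830], E[r] = 0.2433, γ^t·E[r] = 0.058421, running G = 0.768253
t=5: π = [0.1745, 0.2464, 0.2000, 0.1961, 0.1829], E[r] = 0.2434, γ^t·E[r] = 0.040912, running G = 0.809165
t=6: π = [0.1745, 0.2464, 0.2000, 0.1961, 0.1829], E[r] = 0.2435, γ^t·E[r] = 0.028642, running G = 0.837807
t=7: π = [0.1745, 0.2464, 0.2000, 0.1961, 0.1829], E[r] = 0.2435, γ^t·E[r] = 0.020050, running G = 0.857856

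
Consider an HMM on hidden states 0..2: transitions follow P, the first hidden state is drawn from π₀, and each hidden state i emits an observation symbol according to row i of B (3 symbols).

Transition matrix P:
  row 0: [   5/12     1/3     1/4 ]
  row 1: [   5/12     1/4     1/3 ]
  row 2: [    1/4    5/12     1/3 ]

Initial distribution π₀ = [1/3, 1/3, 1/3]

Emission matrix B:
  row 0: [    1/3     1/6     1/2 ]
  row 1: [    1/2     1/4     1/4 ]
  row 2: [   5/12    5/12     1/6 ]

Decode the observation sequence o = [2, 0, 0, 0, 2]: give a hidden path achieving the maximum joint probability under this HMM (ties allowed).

path = [0, 1, 2, 1, 0]

t=0: δ = [1.667e-01, 8.333e-02, 5.556e-02]  (obs o_0=2)
t=1: δ = [2.315e-02, 2.778e-02, 1.736e-02]  ψ = [0, 0, 0]  (obs o_1=0)
t=2: δ = [3.858e-03, 3.858e-03, 3.858e-03]  ψ = [1, 0, 1]  (obs o_2=0)
t=3: δ = [5.358e-04, 8.038e-04, 5.358e-04]  ψ = [0, 2, 1]  (obs o_3=0)
t=4: δ = [1.674e-04, 5.582e-05, 4.465e-05]  ψ = [1, 2, 1]  (obs o_4=2)
backtrack: best end state = 0; path = [0, 1, 2, 1, 0]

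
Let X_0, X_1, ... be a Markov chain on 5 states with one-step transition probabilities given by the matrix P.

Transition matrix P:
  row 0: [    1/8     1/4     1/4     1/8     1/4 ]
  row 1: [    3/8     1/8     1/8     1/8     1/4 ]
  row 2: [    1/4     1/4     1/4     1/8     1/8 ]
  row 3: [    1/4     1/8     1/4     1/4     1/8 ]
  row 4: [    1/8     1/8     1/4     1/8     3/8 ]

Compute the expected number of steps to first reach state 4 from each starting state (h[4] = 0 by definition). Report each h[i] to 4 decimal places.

First-step conditioning: h[4] = 0; for i ≠ 4, h[i] = 1 + Σ_k P[i][k]·h[k].
  h[0] = 1 + 1/8·h[0] + 1/4·h[1] + 1/4·h[2] + 1/8·h[3]
  h[1] = 1 + 3/8·h[0] + 1/8·h[1] + 1/8·h[2] + 1/8·h[3]
  h[2] = 1 + 1/4·h[0] + 1/4·h[1] + 1/4·h[2] + 1/8·h[3]
  h[3] = 1 + 1/4·h[0] + 1/8·h[1] + 1/4·h[2] + 1/4·h[3]
Solving the 4×4 linear system over states ≠ 4 gives exactly h = [4032/823, 3976/823, 4536/823, 4616/823, 0] (h[4] = 0 is the target).

h = [4.8991, 4.8311, 5.5115, 5.6087, 0.0000]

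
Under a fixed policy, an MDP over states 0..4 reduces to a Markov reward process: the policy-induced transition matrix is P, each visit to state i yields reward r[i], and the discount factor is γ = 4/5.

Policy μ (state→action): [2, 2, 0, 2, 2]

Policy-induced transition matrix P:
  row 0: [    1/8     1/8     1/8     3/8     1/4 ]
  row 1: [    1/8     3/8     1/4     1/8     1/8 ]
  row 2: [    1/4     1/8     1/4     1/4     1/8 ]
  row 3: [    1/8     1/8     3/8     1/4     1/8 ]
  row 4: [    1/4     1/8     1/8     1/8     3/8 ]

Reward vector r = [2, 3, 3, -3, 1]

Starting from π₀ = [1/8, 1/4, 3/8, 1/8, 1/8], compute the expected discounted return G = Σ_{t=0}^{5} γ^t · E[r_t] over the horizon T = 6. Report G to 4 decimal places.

G = 4.8217

t=0: π = [0.1250, 0.2500, 0.3750, 0.1250, 0.1250], E[r] = 1.8750, γ^t·E[r] = 1.875000, running G = 1.875000
t=1: π = [0.1875, 0.1875, 0.2344, 0.2188, 0.1719], E[r] = 1.1563, γ^t·E[r] = 0.925000, running G = 2.800000
t=2: π = [0.1758, 0.1719, 0.2324, 0.2285, 0.1914], E[r] = 1.0703, γ^t·E[r] = 0.685000, running G = 3.485000
t=3: π = [0.1780, 0.1680, 0.2327, 0.2266, 0.1948], E[r] = 1.0730, γ^t·E[r] = 0.549375, running G = 4.034375
t=4: π = [0.1784, 0.1670, 0.2317, 0.2269, 0.1960], E[r] = 1.0683, γ^t·E[r] = 0.437563, running G = 4.471938
t=5: π = [0.1785, 0.1667, 0.2316, 0.2269, 0.1963], E[r] = 1.0673, γ^t·E[r] = 0.349745, running G = 4.821683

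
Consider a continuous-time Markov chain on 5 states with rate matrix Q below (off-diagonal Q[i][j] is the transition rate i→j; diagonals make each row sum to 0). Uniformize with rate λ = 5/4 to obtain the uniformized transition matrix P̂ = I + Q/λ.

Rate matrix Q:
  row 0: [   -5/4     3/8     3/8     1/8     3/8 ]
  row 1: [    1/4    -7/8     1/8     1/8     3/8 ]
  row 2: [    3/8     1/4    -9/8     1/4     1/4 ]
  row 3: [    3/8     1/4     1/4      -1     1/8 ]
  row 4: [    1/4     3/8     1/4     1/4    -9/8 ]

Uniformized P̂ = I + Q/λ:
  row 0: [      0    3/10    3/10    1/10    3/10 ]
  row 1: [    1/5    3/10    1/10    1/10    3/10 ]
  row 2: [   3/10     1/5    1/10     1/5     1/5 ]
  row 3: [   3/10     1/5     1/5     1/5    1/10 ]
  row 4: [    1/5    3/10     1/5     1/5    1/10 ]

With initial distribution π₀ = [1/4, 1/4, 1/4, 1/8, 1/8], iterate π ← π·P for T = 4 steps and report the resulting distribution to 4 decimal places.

π = [0.1941, 0.2671, 0.1752, 0.1539, 0.2097]

t=0: π = [0.2500, 0.2500, 0.2500, 0.1250, 0.1250]
t=1: π = [0.1875, 0.2625, 0.1750, 0.1500, 0.2250]
t=2: π = [0.1950, 0.2675, 0.1750, 0.1550, 0.2075]
t=3: π = [0.1940, 0.2670, 0.1753, 0.1538, 0.2100]
t=4: π = [0.1941, 0.2671, 0.1752, 0.1539, 0.2097]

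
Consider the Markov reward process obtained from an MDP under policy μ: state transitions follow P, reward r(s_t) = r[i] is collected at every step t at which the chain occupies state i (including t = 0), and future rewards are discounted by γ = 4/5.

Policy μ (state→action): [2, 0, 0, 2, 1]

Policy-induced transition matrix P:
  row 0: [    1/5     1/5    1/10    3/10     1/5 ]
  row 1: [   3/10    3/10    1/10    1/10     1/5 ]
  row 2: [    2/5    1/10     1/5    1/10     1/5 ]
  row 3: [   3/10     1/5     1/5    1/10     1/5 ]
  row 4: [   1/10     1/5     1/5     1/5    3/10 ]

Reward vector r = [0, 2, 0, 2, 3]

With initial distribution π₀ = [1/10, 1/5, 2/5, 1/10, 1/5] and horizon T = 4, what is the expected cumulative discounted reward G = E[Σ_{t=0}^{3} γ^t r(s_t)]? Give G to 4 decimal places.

G = 3.8800

t=0: π = [0.1000, 0.2000, 0.4000, 0.1000, 0.2000], E[r] = 1.2000, γ^t·E[r] = 1.200000, running G = 1.200000
t=1: π = [0.2900, 0.1800, 0.1700, 0.1400, 0.2200], E[r] = 1.3000, γ^t·E[r] = 1.040000, running G = 2.240000
t=2: π = [0.2440, 0.2010, 0.1530, 0.1800, 0.2220], E[r] = 1.4280, γ^t·E[r] = 0.913920, running G = 3.153920
t=3: π = [0.2465, 0.2048, 0.1555, 0.1710, 0.2222], E[r] = 1.4182, γ^t·E[r] = 0.726118, running G = 3.880038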